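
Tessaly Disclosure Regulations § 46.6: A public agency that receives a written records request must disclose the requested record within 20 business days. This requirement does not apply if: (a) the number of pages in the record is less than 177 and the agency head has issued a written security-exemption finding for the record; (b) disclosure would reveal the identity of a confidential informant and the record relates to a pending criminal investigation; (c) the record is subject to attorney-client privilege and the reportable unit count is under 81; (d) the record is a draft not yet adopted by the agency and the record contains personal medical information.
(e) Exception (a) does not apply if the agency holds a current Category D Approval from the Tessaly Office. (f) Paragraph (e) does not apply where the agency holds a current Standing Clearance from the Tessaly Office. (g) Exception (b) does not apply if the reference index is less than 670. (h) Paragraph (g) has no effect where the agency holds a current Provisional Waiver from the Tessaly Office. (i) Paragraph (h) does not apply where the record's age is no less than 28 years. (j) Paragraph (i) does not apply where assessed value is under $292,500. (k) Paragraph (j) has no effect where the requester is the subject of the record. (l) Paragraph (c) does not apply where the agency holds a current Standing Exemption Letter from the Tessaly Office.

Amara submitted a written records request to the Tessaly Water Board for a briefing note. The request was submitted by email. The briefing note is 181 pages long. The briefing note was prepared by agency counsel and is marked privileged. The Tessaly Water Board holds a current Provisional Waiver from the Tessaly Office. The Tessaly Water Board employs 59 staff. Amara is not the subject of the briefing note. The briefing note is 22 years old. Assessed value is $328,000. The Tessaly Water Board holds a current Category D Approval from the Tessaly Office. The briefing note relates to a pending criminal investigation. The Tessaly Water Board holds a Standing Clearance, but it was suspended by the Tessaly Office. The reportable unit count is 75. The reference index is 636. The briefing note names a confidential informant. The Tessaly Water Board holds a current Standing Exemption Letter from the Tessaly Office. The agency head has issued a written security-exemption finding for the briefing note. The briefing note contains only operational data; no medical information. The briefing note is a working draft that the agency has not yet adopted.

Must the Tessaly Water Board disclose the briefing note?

No — exception (b) applies; the Tessaly Water Board is not required to disclose the briefing note.

Exception (a) requires that the number of pages in the record is less than 177; but the number of pages in the record is 181, not less than 177, so (a) is unavailable.
All of (b)'s requirements are met (the briefing note names a confidential informant; the briefing note relates to a pending investigation). Considering the limiting provisions: (g) is triggered (the reference index is 636, less than the 670 limit), but is set aside by (h): (h) operates against (g): a current Provisional Waiver is held. (i) is not triggered (the record's age is 22 years, short of 28 years), so (h) stands. So (b) applies.
Exception (c)'s conditions are all satisfied: the briefing note is privileged; the reportable unit count is 75, under the 81 limit. Turning to paragraph (l): (l) operates — a current Standing Exemption Letter is held. (c) is therefore removed.
Exception (d) requires that the record contains personal medical information; but the briefing note contains only operational data, so (d) is unavailable.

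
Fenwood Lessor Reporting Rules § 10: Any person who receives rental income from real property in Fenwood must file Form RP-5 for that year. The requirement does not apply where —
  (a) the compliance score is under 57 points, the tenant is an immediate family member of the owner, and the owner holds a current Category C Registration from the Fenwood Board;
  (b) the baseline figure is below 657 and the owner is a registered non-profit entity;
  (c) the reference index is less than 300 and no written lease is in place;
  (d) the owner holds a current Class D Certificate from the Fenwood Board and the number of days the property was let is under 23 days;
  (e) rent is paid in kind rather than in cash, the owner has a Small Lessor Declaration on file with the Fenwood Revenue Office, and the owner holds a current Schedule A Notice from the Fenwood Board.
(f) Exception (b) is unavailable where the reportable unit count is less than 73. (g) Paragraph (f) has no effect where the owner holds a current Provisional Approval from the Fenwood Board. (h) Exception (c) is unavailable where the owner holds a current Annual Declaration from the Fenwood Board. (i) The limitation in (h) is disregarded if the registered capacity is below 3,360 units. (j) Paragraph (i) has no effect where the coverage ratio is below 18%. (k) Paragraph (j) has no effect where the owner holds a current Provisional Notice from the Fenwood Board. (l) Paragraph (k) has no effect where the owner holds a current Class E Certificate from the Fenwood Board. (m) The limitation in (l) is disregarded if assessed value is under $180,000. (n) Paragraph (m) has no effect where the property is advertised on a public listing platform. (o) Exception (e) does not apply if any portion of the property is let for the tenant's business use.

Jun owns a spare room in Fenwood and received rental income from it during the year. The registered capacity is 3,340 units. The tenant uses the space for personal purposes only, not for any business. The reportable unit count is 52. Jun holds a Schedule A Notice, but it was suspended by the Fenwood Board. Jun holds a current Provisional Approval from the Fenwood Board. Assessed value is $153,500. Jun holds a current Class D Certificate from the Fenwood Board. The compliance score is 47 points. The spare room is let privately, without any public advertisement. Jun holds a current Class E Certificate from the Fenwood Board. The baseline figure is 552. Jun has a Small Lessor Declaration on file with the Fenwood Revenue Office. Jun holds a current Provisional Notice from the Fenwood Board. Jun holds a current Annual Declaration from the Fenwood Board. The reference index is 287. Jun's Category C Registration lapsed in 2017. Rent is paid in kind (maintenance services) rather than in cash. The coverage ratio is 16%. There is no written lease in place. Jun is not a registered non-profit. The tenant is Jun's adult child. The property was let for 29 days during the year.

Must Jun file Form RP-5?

No — exception (c) applies; Jun is not required to file Form RP-5.

Exception (a) requires that the owner holds a current Category C Registration from the Fenwood Board; but there is no Category C Registration in force, so (a) is unavailable.
Exception (b) requires that the owner is a registered non-profit entity; but Jun is not a registered non-profit, so (b) is unavailable.
All of (c)'s requirements are met (the reference index is 287, less than the 300 limit; there is no written lease). Under paragraphs (h)–(n): (h) would limit (c) — a current Annual Declaration is held — but (i) sets (h) aside: (i) operates — the registered capacity is 3,340 units, below the 3,360 units limit. (j) would limit (i) — the coverage ratio is 16%, below the 18% limit — but (k) sets (j) aside: (k) operates against (j): a current Provisional Notice is held. (l) operates (a current Class E Certificate is held), but yields to (m): (m) operates against (l): assessed value is $153,500, under the $180,000 limit. (n), which would lift (m), is inapplicable — the property is let privately without advertisement. (c) remains available.
Exception (d) fails — the number of days the property was let is 29 days, not under 23 days.
Exception (e) fails — there is no Schedule A Notice in force.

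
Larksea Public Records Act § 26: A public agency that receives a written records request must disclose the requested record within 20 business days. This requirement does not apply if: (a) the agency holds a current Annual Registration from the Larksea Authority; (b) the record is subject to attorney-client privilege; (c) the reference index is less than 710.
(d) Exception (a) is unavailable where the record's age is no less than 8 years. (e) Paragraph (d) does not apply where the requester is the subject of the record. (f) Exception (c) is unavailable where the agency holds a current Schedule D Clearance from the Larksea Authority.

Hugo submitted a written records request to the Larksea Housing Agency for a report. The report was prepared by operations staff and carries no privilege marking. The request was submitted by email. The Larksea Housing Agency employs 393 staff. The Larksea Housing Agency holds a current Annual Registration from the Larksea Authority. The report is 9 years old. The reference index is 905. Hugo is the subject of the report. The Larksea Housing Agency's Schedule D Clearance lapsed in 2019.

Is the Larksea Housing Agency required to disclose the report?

No — exception (a) applies; the Larksea Housing Agency is not required to disclose the report.

All of (a)'s requirements are met (a current Annual Registration is held). As to paragraphs (d)–(e): (d) would limit (a) — the record's age is 9 years, meeting the 8 years threshold — but (e) sets (d) aside: (e) operates against (d): Hugo is the subject of the report. Exception (a) stands.
Exception (b) fails — the report carries no privilege marking.
Exception (c) requires that the reference index is less than 710; but the reference index is 905, not less than 710, so (c) is unavailable.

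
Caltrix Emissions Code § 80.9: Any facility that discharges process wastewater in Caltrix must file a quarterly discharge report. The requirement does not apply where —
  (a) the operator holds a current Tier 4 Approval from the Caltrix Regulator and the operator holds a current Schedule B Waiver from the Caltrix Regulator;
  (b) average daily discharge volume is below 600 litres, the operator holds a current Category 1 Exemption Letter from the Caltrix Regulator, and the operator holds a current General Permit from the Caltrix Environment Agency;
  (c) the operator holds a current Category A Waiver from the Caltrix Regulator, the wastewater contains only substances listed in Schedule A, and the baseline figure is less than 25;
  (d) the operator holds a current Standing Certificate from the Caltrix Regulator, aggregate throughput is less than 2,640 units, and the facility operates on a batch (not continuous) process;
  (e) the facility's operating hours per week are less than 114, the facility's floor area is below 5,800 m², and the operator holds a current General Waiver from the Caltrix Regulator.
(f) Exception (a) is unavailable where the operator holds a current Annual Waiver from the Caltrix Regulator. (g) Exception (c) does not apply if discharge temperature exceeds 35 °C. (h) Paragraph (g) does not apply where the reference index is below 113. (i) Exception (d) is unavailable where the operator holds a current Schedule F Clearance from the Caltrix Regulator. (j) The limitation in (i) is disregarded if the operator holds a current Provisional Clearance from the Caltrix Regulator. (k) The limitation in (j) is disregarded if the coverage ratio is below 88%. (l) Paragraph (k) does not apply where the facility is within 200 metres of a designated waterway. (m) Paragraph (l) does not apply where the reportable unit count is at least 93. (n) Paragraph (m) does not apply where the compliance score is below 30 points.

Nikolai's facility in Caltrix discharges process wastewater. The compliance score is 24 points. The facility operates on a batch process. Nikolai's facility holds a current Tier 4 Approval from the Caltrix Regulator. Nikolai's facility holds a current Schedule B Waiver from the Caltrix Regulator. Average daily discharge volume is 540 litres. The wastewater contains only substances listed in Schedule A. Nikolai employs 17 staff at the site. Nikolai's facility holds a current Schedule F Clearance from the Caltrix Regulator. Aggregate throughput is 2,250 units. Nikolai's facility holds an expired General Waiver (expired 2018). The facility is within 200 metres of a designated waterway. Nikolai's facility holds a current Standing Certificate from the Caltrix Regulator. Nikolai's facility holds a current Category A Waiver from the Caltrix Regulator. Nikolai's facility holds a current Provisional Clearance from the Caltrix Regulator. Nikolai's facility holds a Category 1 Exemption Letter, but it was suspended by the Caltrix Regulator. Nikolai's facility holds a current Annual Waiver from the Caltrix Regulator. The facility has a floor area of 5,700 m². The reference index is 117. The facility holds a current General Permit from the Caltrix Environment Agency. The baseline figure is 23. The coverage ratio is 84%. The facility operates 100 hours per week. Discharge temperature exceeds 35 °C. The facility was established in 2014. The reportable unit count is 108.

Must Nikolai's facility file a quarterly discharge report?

Exception (a)'s conditions are all satisfied: a current Tier 4 Approval is held; a current Schedule B Waiver is held. But: (f) operates — a current Annual Waiver is held. So (a) is unavailable.
Exception (b) requires that the operator holds a current Category 1 Exemption Letter from the Caltrix Regulator; but the Category 1 Exemption Letter is not current, so (b) is unavailable.
Exception (c)'s conditions are all satisfied: a current Category A Waiver is held; the wastewater is Schedule-A-only; the baseline figure is 23, less than the 25 limit. But: (g) operates against (c): discharge temperature exceeds 35 °C. (h) does not operate here (the reference index is 117, not below 113), so (g) stands. So (c) is unavailable.
All of (d)'s requirements are met (a current Standing Certificate is held; aggregate throughput is 2,250 units, less than the 2,640 units limit; the facility operates on a batch process). Applying paragraphs (i)–(n): (i) is triggered (a current Schedule F Clearance is held), but is overridden by (j): (j) operates against (i): a current Provisional Clearance is held. (k) would limit (j) — the coverage ratio is 84%, below the 88% limit — but (l) sets (k) aside: (l) operates against (k): the facility is within 200 m of a designated waterway. (m) would limit (l) — the reportable unit count is 108, meeting the 93 threshold — but (n) sets (m) aside: (n) operates against (m): the compliance score is 24 points, below the 30 points limit. So (d) applies.
Exception (e) requires that the operator holds a current General Waiver from the Caltrix Regulator; but the General Waiver is not current, so (e) is unavailable.

No — exception (d) applies; Nikolai's facility is not required to file a quarterly discharge report.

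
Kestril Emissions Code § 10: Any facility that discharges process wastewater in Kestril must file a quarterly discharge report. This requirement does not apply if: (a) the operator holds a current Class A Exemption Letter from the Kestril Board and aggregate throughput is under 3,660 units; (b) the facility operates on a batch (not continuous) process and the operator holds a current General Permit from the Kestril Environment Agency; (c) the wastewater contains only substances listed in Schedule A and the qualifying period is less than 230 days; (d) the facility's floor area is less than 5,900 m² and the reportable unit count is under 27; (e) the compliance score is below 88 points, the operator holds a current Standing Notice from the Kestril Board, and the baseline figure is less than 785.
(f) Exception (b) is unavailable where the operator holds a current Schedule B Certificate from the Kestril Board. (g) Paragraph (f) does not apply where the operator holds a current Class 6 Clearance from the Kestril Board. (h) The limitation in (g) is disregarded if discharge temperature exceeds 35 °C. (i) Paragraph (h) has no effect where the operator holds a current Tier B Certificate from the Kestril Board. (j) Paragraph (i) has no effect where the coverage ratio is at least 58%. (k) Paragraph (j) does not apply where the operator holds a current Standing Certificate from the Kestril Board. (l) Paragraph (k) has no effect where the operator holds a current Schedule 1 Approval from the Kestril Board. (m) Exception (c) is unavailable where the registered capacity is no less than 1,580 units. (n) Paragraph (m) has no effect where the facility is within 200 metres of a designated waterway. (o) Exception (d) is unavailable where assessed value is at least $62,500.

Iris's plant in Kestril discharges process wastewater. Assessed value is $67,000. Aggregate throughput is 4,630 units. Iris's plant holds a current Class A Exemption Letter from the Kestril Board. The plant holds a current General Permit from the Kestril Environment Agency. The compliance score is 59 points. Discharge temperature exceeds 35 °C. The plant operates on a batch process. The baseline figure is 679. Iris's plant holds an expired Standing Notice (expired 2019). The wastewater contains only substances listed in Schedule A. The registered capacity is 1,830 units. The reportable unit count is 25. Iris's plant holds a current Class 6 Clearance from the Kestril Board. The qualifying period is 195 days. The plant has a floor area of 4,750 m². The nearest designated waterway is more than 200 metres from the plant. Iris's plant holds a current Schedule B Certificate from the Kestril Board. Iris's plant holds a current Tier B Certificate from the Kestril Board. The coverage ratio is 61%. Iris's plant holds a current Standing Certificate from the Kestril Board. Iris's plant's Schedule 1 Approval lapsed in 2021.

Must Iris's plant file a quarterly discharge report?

No — exception (b) applies; Iris's plant is not required to file a quarterly discharge report.

Exception (a) fails — aggregate throughput is 4,630 units, not under 3,660 units.
All of (b)'s requirements are met (the facility operates on a batch process; a current General Permit is held). Applying paragraphs (f)–(l): (f) would limit (b) — a current Schedule B Certificate is held — but (g) sets (f) aside: (g) applies — a current Class 6 Clearance is held. (h) operates (discharge temperature exceeds 35 °C), but is set aside by (i): (i) is engaged — a current Tier B Certificate is held. (j) would limit (i) — the coverage ratio is 61%, meeting the 58% threshold — but (k) sets (j) aside: (k) is engaged — a current Standing Certificate is held. (l) does not operate here (the Schedule 1 Approval is not current), so (k) stands. (b) remains available.
All of (c)'s requirements are met (the wastewater is Schedule-A-only; the qualifying period is 195 days, less than the 230 days limit). Turning to paragraphs (m)–(n): (m) is engaged — the registered capacity is 1,830 units, meeting the 1,580 units threshold. (n) is inapplicable (the plant is more than 200 m from any designated waterway), so (m) stands. (c) is therefore removed.
Exception (d): the facility's floor area is 4,750 m², less than the 5,900 m² limit; the reportable unit count is 25, under the 27 limit — every condition holds. But: (o) is engaged — assessed value is $67,000, meeting the $62,500 threshold. (d) is therefore removed.
Exception (e) does not apply: there is no Standing Notice in force.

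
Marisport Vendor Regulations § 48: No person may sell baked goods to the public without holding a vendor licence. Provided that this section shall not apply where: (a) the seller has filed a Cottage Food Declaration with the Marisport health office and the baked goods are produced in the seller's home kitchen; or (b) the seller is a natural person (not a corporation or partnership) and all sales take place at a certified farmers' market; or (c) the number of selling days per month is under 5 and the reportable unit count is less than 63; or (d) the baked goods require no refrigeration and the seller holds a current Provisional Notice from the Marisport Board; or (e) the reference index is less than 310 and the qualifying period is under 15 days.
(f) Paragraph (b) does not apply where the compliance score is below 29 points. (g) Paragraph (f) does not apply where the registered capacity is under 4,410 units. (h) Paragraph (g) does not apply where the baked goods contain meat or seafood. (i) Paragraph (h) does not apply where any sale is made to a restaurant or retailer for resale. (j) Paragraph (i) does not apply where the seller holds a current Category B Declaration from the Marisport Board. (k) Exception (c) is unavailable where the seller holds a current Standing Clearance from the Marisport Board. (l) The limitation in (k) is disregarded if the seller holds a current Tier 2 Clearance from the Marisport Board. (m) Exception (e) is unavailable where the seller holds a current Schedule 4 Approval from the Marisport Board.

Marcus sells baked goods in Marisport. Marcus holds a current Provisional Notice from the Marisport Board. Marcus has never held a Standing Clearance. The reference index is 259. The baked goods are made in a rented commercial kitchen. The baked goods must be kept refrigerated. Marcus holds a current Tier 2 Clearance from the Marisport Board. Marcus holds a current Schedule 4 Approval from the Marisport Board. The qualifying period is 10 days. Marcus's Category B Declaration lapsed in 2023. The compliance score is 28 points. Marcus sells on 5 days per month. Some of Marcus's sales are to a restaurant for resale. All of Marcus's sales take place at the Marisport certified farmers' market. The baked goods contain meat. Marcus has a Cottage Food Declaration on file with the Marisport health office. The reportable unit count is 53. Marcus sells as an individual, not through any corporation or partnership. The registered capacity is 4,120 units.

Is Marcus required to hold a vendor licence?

Exception (a) requires that the baked goods are produced in the seller's home kitchen; but the baked goods are made in a commercial kitchen, not a home kitchen, so (a) is unavailable.
Exception (b) is satisfied on its face — the seller is a natural person; all sales are at a certified farmers' market. Applying paragraphs (f)–(j): (f) operates (the compliance score is 28 points, below the 29 points limit), but is itself disapplied by (g): (g) applies — the registered capacity is 4,120 units, under the 4,410 units limit. (h) applies (the baked goods contain meat), but is overridden by (i): (i) is engaged — some sales are to a restaurant for resale. (j) is not engaged (there is no Category B Declaration in force), so (i) stands. Exception (b) stands.
Exception (c) requires that the number of selling days per month is under 5; but the number of selling days per month is 5, not under 5, so (c) is unavailable.
Exception (d) fails — the baked goods require refrigeration.
Exception (e) is satisfied on its face — the reference index is 259, less than the 310 limit; the qualifying period is 10 days, under the 15 days limit. However, paragraph (m) must be considered: (m) operates against (e): a current Schedule 4 Approval is held. (e) is therefore removed.

No — exception (b) applies; Marcus is not required to hold a vendor licence.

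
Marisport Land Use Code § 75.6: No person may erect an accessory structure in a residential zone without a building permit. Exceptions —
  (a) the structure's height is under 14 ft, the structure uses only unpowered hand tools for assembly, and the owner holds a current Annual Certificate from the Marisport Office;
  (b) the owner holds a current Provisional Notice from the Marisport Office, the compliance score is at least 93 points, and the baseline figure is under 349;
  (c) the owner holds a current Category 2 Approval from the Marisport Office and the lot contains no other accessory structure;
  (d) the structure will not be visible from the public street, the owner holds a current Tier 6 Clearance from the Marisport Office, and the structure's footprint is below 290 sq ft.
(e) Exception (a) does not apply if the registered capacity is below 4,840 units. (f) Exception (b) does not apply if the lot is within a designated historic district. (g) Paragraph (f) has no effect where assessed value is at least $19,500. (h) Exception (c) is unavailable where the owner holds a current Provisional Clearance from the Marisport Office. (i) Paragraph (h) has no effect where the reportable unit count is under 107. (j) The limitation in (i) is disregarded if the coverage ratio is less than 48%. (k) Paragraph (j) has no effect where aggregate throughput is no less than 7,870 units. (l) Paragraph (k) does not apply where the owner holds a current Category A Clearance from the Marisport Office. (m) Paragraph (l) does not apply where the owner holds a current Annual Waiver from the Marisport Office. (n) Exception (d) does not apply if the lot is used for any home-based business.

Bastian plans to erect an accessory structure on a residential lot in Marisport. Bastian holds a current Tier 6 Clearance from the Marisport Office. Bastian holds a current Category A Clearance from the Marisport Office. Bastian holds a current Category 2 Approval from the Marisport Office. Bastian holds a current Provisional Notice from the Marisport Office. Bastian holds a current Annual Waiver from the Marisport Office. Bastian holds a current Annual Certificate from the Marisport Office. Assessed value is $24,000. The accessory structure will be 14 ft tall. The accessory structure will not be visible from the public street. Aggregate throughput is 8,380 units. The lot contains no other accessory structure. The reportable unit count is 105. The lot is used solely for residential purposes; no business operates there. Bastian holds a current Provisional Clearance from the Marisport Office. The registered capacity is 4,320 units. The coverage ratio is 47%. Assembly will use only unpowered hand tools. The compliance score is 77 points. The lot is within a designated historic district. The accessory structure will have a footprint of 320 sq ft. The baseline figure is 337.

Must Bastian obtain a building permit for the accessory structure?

No — exception (c) applies; Bastian does not need a building permit.

Exception (a) requires that the structure's height is under 14 ft; but the structure's height is 14 ft, not under 14 ft, so (a) is unavailable.
Exception (b) requires that the compliance score is at least 93 points; but the compliance score is 77 points, short of 93 points, so (b) is unavailable.
Exception (c): a current Category 2 Approval is held; the lot has no other accessory structure — every condition holds. As to paragraphs (h)–(m): (h) would limit (c) — a current Provisional Clearance is held — but (i) sets (h) aside: (i) operates against (h): the reportable unit count is 105, under the 107 limit. (j) would limit (i) — the coverage ratio is 47%, less than the 48% limit — but (k) sets (j) aside: (k) applies — aggregate throughput is 8,380 units, meeting the 7,870 units threshold. (l) would limit (k) — a current Category A Clearance is held — but (m) sets (l) aside: (m) is triggered — a current Annual Waiver is held. So (c) applies.
Exception (d) requires that the structure's footprint is below 290 sq ft; but the structure's footprint is 320 sq ft, not below 290 sq ft, so (d) is unavailable.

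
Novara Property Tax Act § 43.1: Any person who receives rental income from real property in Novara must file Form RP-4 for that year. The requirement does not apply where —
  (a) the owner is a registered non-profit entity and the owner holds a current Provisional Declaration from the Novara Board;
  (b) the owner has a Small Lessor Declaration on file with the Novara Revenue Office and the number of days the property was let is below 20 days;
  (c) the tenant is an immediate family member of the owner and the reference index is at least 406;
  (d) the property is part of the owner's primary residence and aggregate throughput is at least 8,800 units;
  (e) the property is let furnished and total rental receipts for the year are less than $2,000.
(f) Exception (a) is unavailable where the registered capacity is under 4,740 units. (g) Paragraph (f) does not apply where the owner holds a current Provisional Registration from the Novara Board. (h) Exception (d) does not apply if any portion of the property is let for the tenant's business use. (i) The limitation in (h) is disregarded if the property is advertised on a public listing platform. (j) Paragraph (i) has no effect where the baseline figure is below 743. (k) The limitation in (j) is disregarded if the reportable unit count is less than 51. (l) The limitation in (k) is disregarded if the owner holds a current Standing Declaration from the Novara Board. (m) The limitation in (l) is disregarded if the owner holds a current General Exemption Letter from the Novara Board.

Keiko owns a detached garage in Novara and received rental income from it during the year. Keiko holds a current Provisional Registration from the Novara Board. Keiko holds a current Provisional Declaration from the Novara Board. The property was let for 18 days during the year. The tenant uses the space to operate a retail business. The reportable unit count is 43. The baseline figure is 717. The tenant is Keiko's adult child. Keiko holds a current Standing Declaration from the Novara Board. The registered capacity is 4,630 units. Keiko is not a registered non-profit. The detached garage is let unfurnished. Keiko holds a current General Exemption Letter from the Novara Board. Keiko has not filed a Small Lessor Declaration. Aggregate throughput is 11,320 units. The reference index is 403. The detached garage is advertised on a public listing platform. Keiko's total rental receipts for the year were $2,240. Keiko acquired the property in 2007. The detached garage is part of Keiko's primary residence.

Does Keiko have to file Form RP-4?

Exception (a) requires that the owner is a registered non-profit entity; but Keiko is not a registered non-profit, so (a) is unavailable.
Exception (b) requires that the owner has a Small Lessor Declaration on file with the Novara Revenue Office; but no Small Lessor Declaration is on file, so (b) is unavailable.
Exception (c) fails — the reference index is 403, short of 406.
All of (d)'s requirements are met (the detached garage is part of the primary residence; aggregate throughput is 11,320 units, meeting the 8,800 units threshold). Considering the limiting provisions: (h) would limit (d) — the space is let for business use — but (i) sets (h) aside: (i) operates against (h): the property is publicly advertised. (j) would limit (i) — the baseline figure is 717, below the 743 limit — but (k) sets (j) aside: (k) operates against (j): the reportable unit count is 43, less than the 51 limit. (l) is engaged (a current Standing Declaration is held), but is overridden by (m): (m) operates against (l): a current General Exemption Letter is held. (d) remains available.
Exception (e) does not apply: the property is let unfurnished.

No — exception (d) applies; Keiko is not required to file Form RP-4.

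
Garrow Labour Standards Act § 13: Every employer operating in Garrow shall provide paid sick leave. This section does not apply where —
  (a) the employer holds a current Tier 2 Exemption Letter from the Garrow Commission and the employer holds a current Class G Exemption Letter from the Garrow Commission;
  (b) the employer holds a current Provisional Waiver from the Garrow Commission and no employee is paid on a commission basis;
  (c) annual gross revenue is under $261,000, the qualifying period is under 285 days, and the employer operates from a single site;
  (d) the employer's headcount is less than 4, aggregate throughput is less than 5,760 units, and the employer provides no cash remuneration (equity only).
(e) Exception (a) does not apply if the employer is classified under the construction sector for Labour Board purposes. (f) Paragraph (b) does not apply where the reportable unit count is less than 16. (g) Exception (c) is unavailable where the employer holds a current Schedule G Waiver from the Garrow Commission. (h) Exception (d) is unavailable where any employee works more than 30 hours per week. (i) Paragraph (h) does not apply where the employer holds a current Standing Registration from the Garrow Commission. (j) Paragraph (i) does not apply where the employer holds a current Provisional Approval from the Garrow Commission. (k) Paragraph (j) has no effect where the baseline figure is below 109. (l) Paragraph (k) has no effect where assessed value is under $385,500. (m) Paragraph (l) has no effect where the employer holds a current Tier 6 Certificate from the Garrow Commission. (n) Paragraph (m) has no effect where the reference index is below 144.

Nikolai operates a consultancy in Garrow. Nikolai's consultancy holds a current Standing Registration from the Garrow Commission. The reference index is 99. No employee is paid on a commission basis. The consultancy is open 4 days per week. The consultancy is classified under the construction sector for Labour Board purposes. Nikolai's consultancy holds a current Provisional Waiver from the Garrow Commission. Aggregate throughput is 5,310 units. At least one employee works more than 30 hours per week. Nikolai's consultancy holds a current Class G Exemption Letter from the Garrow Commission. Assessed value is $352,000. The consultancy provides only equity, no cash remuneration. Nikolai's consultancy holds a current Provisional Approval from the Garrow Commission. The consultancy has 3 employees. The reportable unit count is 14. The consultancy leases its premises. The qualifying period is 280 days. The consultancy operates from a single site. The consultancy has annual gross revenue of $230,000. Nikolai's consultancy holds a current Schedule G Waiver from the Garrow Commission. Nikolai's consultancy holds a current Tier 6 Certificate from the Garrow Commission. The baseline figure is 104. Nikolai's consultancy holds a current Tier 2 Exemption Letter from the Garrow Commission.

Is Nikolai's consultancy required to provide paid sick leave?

Exception (a)'s conditions are all satisfied: a current Tier 2 Exemption Letter is held; a current Class G Exemption Letter is held. But applying paragraph (e): (e) is engaged — the consultancy is classified under the construction sector. So (a) is unavailable.
Exception (b)'s conditions are all satisfied: a current Provisional Waiver is held; no employee is paid on commission. But applying paragraph (f): (f) operates against (b): the reportable unit count is 14, less than the 16 limit. (b) is therefore removed.
Exception (c)'s conditions are all satisfied: annual gross revenue is $230,000, under the $261,000 limit; the qualifying period is 280 days, under the 285 days limit; the employer operates from a single site. But applying paragraph (g): (g) applies — a current Schedule G Waiver is held. Exception (c) does not apply.
All of (d)'s requirements are met (the employer's headcount is 3, less than the 4 limit; aggregate throughput is 5,310 units, less than the 5,760 units limit; remuneration is equity-only). However, paragraphs (h)–(n) must be considered: (h) is triggered — at least one employee exceeds 30 hours/week. (i) would limit (h) — a current Standing Registration is held — but (j) sets (i) aside: (j) operates — a current Provisional Approval is held. (k) applies (the baseline figure is 104, below the 109 limit), but yields to (l): (l) is triggered — assessed value is $352,000, under the $385,500 limit. (m) would limit (l) — a current Tier 6 Certificate is held — but (n) sets (m) aside: (n) operates against (m): the reference index is 99, below the 144 limit. So (d) is unavailable.
No exception is made out. Nikolai's consultancy falls within the general rule.

Yes — Nikolai's consultancy must provide paid sick leave.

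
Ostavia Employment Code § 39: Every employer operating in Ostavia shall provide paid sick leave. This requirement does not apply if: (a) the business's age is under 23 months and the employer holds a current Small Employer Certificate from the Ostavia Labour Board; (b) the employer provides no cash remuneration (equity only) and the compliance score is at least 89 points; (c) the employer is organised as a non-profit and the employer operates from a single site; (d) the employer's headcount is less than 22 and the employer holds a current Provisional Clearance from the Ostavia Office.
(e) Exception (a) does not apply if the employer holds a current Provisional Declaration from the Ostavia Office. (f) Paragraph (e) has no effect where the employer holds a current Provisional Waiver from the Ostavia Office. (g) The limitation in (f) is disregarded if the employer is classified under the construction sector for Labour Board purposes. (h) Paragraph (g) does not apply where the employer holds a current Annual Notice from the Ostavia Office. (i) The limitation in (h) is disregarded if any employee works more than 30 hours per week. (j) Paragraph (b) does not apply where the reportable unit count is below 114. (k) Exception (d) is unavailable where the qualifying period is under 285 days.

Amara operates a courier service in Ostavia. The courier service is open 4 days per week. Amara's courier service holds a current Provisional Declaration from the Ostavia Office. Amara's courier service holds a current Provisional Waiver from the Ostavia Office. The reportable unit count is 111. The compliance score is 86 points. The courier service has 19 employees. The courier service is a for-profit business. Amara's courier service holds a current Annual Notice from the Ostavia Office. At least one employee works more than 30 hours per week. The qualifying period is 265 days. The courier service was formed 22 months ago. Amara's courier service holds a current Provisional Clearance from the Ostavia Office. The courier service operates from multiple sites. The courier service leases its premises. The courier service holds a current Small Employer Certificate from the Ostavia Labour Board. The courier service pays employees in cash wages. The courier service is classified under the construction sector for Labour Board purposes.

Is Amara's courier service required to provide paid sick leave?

Exception (a): the business's age is 22 months, under the 23 months limit; a current Small Employer Certificate is held — every condition holds. But: (e) operates — a current Provisional Declaration is held. (f) would limit (e) — a current Provisional Waiver is held — but (g) sets (f) aside: (g) applies — the courier service is classified under the construction sector. (h) is engaged (a current Annual Notice is held), but is displaced by (i): (i) operates against (h): at least one employee exceeds 30 hours/week. So (a) is unavailable.
Exception (b) does not apply: employees are paid cash wages.
Exception (c) fails — the employer is for-profit.
Exception (d)'s conditions are all satisfied: the employer's headcount is 19, less than the 22 limit; a current Provisional Clearance is held. Turning to paragraph (k): (k) operates — the qualifying period is 265 days, under the 285 days limit. Exception (d) does not apply.
Every exception is unavailable, so the rule governs.

Yes — Amara's courier service must provide paid sick leave.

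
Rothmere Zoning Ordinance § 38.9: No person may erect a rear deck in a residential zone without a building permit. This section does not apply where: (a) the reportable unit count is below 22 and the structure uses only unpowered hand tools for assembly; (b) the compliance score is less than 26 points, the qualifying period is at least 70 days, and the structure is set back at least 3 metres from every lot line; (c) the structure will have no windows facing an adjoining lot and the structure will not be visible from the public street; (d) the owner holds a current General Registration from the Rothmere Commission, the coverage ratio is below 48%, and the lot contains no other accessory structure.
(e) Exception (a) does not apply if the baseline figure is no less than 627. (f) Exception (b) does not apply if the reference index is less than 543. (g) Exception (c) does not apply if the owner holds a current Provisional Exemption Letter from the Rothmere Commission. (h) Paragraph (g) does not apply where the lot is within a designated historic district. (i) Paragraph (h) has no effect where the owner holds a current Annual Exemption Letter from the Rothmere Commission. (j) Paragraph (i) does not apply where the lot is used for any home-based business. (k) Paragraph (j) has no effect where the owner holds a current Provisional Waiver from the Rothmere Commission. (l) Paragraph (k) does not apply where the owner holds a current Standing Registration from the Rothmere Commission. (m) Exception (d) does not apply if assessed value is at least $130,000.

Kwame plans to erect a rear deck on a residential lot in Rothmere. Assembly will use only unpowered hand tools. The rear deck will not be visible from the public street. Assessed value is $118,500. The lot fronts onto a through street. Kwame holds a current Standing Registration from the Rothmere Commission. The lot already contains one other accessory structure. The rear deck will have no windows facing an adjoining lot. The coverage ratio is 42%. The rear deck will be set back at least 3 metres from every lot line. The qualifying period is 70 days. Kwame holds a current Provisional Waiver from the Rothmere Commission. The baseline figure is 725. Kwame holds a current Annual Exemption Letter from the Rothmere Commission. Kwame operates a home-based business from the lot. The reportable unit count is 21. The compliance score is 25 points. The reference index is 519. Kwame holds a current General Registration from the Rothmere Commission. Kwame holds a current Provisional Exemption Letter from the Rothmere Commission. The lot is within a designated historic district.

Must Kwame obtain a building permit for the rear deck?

No — exception (c) applies; Kwame does not need a building permit.

Exception (a): the reportable unit count is 21, below the 22 limit; assembly uses only hand tools — every condition holds. However, paragraph (e) must be considered: (e) operates against (a): the baseline figure is 725, meeting the 627 threshold. (a) is therefore removed.
All of (b)'s requirements are met (the compliance score is 25 points, less than the 26 points limit; the qualifying period is 70 days, meeting the 70 days threshold; the setback is at least 3 m on every side). Turning to paragraph (f): (f) operates against (b): the reference index is 519, less than the 543 limit. (b) is therefore removed.
All of (c)'s requirements are met (no windows face an adjoining lot; the structure will not be visible from the street). Under paragraphs (g)–(l): (g) operates (a current Provisional Exemption Letter is held), but is displaced by (h): (h) operates against (g): the lot is in a historic district. (i) would limit (h) — a current Annual Exemption Letter is held — but (j) sets (i) aside: (j) operates against (i): a home-based business operates on the lot. (k) would limit (j) — a current Provisional Waiver is held — but (l) sets (k) aside: (l) operates against (k): a current Standing Registration is held. (c) remains available.
Exception (d) does not apply: the lot already has another accessory structure.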